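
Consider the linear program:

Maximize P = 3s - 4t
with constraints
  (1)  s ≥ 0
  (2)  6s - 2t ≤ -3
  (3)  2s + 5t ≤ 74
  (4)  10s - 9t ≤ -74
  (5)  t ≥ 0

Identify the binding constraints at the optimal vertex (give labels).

(1) and (4)

Extreme points and P = 3s - 4t:
  (0, 74/5) → P = -296/5
  (0, 74/9) → P = -296/9
  (133/34, 225/17) → P = -1401/34
  (121/34, 207/17) → P = -1293/34

The maximum is at (0, 74/9). Substituting into each constraint, equality holds for (1) and (4); the remaining constraints have slack.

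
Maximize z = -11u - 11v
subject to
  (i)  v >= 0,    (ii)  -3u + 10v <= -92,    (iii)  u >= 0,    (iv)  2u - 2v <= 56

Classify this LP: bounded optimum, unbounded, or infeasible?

infeasible

The boundaries v = 0 and -3u + 10v = -92 meet at (92/3, 0), but that point violates 2u - 2v ≤ 56. Every candidate vertex is excluded by some other constraint, so the feasible region is empty.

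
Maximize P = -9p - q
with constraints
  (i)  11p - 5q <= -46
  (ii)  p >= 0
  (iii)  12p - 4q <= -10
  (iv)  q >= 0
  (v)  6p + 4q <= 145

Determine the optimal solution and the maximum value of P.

p = 0, q = 46/5, maximum P = -46/5

Feasible corners and P = -9p - q:
  (0, 46/5) → P = -46/5
  (541/74, 1871/74) → P = -3370/37
  (0, 145/4) → P = -145/4

The binding constraints are 11p - 5q = -46 and p = 0.
Solving simultaneously gives p = 0, q = 46/5.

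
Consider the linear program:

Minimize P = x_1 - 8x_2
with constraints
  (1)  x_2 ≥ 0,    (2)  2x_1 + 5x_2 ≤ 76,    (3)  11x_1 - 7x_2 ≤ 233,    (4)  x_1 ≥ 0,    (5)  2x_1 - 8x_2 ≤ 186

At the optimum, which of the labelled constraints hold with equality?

Feasible corners and P = x_1 - 8x_2:
  (233/11, 0) → P = 233/11
  (0, 0) → P = 0
  (1697/69, 370/69) → P = -421/23
  (0, 76/5) → P = -608/5

The minimum is at (0, 76/5). Substituting into each constraint, equality holds for (2) and (4); the remaining constraints have slack.

(2) and (4)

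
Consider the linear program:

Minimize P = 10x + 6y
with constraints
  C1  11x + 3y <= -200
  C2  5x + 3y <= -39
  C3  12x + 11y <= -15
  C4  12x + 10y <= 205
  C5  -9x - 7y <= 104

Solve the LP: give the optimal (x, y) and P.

x = -1039/15, y = 371/5, minimum P = -3712/15

Extreme points and P = 10x + 6y:
  (-431/17, 447/17) → P = -1628/17
  (-544/25, 328/25) → P = -3472/25
  (-1039/15, 371/5) → P = -3712/15

At the optimal vertex, 12x + 11y = -15 and -9x - 7y = 104.
Solving simultaneously gives x = -1039/15, y = 371/5.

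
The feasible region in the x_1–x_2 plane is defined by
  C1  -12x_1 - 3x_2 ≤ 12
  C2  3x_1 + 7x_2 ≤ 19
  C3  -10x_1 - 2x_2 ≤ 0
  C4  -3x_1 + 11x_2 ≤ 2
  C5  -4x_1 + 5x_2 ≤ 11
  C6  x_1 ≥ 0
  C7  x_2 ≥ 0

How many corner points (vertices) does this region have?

Of the 21 pairwise boundary intersections, those satisfying every inequality are:
  (65/18, 7/6)
  (19/3, 0)
  (0, 0)
  (0, 2/11)

4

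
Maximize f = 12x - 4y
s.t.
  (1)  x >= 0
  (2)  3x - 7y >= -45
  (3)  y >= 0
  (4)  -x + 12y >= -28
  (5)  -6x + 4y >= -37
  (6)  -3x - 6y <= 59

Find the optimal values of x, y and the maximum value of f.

x = 439/30, y = 127/10, maximum f = 624/5

The optimum lies where 3x - 7y = -45 and -6x + 4y = -37.
Solving simultaneously gives x = 439/30, y = 127/10.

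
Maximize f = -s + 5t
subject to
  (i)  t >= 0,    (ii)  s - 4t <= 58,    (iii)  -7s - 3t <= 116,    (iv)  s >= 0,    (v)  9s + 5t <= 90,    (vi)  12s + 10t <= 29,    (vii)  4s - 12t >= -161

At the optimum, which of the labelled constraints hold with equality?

Vertices and f = -s + 5t:
  (0, 0) → f = 0
  (29/12, 0) → f = -29/12
  (0, 29/10) → f = 29/2

The maximum is at (0, 29/10). Substituting into each constraint, equality holds for (iv) and (vi); the remaining constraints have slack.

(iv) and (vi)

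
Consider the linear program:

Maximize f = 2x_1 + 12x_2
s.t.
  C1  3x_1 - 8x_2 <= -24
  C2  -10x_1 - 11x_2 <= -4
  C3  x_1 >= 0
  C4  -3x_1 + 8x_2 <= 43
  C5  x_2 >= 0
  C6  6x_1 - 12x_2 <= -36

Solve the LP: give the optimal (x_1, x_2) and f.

Extreme points and f = 2x_1 + 12x_2:
  (0, 3) → f = 36
  (0, 43/8) → f = 129/2
  (19, 25/2) → f = 188

x_1 = 19, x_2 = 25/2, maximum f = 188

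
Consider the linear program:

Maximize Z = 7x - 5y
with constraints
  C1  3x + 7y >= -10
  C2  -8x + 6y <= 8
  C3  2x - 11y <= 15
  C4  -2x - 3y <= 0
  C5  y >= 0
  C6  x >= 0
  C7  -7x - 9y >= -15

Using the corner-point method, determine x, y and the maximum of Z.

x = 15/7, y = 0, maximum Z = 15

Feasible corners and Z = 7x - 5y:
  (0, 4/3) → Z = -20/3
  (3/19, 88/57) → Z = -377/57
  (0, 0) → Z = 0
  (15/7, 0) → Z = 15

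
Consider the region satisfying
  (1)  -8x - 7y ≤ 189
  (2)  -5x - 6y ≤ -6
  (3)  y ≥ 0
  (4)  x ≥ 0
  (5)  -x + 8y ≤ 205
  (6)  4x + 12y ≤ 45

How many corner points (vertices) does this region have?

Pairwise boundary intersections that survive every other constraint:
  (6/5, 0)
  (0, 1)
  (45/4, 0)
  (0, 15/4)

4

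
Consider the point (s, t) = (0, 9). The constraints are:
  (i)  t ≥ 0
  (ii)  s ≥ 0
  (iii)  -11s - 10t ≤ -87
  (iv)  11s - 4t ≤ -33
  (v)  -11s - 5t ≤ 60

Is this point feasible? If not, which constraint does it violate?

(i): 9 ≥ 0 ✓
(ii): 0 ≥ 0 ✓
(iii): -90 ≤ -87 ✓
(iv): -36 ≤ -33 ✓
(v): -45 ≤ 60 ✓

feasible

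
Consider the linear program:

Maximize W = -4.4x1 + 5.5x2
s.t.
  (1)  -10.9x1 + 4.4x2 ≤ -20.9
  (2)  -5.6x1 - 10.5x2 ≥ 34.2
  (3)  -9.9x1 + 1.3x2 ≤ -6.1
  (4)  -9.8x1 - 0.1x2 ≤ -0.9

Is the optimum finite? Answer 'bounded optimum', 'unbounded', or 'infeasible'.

Feasible corners and W = -4.4x1 + 5.5x2:
  (6897/13909, -48982/13909) → W = -1498739/69545
  (605/4421, -19501/4421) → W = -219835/8842
The feasible region has finitely many vertices and no improving ray; the maximum is -1498739/69545 at (6897/13909, -48982/13909).

bounded optimum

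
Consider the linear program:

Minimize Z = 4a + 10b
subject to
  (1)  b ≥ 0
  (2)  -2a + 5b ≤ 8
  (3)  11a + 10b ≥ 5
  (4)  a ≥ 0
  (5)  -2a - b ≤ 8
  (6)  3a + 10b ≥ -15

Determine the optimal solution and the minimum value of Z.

a = 5/11, b = 0, minimum Z = 20/11

Corner points and Z = 4a + 10b:
  (5/11, 0) → Z = 20/11
  (0, 8/5) → Z = 16
  (0, 1/2) → Z = 5
The feasible region is unbounded (it extends along (1, 0), (5, 2)), but Z strictly increases along every unbounded feasible direction, so there is no improving ray and the minimum is attained at a vertex.

The optimum lies where b = 0 and 11a + 10b = 5.
Solving simultaneously gives a = 5/11, b = 0.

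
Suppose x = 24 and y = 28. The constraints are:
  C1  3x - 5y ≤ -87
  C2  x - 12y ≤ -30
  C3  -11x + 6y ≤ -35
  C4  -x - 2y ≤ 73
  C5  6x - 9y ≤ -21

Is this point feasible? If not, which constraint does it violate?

Constraint C1: 3x - 5y = -68, which is not ≤ -87. All other constraints are satisfied.

not feasible — violates C1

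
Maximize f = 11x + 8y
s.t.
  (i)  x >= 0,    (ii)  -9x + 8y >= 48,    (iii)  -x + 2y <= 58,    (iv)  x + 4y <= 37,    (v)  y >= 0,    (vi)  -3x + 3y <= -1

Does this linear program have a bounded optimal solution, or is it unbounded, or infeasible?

infeasible

The boundaries x = 0 and -9x + 8y = 48 meet at (0, 6), but that point violates -3x + 3y ≤ -1. Every candidate vertex is excluded by some other constraint, so the feasible region is empty.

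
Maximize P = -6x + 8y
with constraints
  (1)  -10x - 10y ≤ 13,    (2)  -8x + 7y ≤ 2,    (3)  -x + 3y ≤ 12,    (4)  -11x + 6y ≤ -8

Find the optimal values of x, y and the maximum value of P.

Vertices and P = -6x + 8y:
  (1/85, -223/170) → P = -898/85
  (78/17, 94/17) → P = 284/17
  (68/29, 86/29) → P = 280/29
The feasible region is unbounded (it extends along (3, 1), (1, -1)), but P strictly decreases along every unbounded feasible direction, so there is no improving ray and the maximum is attained at a vertex.

At the optimal vertex, -8x + 7y = 2 and -x + 3y = 12.
Solving simultaneously gives x = 78/17, y = 94/17.

x = 78/17, y = 94/17, maximum P = 284/17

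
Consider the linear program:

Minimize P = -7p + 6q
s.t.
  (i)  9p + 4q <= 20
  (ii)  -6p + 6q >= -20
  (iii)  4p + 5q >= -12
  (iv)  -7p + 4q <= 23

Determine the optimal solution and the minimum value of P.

p = 100/39, q = -10/13, minimum P = -880/39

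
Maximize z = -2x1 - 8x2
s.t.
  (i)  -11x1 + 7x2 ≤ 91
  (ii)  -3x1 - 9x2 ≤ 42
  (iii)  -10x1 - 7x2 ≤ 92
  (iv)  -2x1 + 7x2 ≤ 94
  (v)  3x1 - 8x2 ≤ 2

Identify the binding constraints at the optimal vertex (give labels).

Vertices and z = -2x1 - 8x2:
  (-61/7, -34/49) → z = 1126/49
  (1/3, 284/21) → z = -762/7
  (-178/23, -48/23) → z = 740/23
  (-106/17, -44/17) → z = 564/17
  (766/5, 286/5) → z = -764

The maximum is at (-106/17, -44/17). Substituting into each constraint, equality holds for (ii) and (v); the remaining constraints have slack.

(ii) and (v)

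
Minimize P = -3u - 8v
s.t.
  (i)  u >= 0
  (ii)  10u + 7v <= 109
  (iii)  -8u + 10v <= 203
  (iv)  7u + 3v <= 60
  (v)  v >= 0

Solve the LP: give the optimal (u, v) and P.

u = 0, v = 109/7, minimum P = -872/7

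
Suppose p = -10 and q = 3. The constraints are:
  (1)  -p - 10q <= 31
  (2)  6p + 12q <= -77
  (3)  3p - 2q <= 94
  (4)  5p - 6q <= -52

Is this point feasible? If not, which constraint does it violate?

not feasible — violates (2)

Constraint (2): 6p + 12q = -24, which is not ≤ -77. All other constraints are satisfied.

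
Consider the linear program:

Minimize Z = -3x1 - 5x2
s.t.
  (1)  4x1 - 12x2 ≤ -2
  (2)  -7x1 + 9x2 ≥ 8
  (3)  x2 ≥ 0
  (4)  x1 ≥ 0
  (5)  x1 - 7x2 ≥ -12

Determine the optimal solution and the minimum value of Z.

Vertices and Z = -3x1 - 5x2:
  (0, 8/9) → Z = -40/9
  (13/10, 19/10) → Z = -67/5
  (0, 12/7) → Z = -60/7

The binding constraints are -7x1 + 9x2 = 8 and x1 - 7x2 = -12.
Solving simultaneously gives x1 = 13/10, x2 = 19/10.

x1 = 13/10, x2 = 19/10, minimum Z = -67/5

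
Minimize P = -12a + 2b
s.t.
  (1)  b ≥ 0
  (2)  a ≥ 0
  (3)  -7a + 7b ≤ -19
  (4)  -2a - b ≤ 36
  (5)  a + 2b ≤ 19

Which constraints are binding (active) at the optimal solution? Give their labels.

(1) and (5)

Feasible corners and P = -12a + 2b:
  (19/7, 0) → P = -228/7
  (19, 0) → P = -228
  (57/7, 38/7) → P = -608/7

The minimum is at (19, 0). Substituting into each constraint, equality holds for (1) and (5); the remaining constraints have slack.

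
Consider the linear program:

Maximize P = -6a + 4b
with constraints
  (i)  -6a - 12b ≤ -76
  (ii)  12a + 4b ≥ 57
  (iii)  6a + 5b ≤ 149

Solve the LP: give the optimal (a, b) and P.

a = -311/36, b = 241/6, maximum P = 425/2

Extreme points and P = -6a + 4b:
  (19/6, 19/4) → P = 0
  (704/21, -73/7) → P = -1700/7
  (-311/36, 241/6) → P = 425/2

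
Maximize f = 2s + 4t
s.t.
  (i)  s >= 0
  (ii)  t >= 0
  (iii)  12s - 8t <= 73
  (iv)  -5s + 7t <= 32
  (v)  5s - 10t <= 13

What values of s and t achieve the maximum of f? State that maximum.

Feasible corners and f = 2s + 4t:
  (0, 0) → f = 0
  (0, 32/7) → f = 128/7
  (13/5, 0) → f = 26/5
  (767/44, 749/44) → f = 2265/22
  (313/40, 209/80) → f = 261/10

The binding constraints are 12s - 8t = 73 and -5s + 7t = 32.
Solving simultaneously gives s = 767/44, t = 749/44.

s = 767/44, t = 749/44, maximum f = 2265/22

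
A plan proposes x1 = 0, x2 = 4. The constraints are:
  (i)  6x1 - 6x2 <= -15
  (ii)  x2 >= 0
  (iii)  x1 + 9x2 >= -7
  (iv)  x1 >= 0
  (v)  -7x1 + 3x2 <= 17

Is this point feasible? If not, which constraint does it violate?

feasible

(i): -24 ≤ -15 ✓
(ii): 4 ≥ 0 ✓
(iii): 36 ≥ -7 ✓
(iv): 0 ≥ 0 ✓
(v): 12 ≤ 17 ✓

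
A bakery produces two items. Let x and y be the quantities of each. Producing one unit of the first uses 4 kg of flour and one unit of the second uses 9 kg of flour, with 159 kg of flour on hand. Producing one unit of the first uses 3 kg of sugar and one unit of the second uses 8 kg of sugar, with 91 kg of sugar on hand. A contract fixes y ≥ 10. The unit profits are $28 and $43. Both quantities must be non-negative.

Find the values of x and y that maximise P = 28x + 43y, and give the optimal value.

Extreme points and P = 28x + 43y:
  (0, 91/8) → P = 3913/8
  (0, 10) → P = 430
  (11/3, 10) → P = 1598/3

The binding constraints are 3x + 8y = 91 and y = 10.
Solving simultaneously gives x = 11/3, y = 10.

x = 11/3, y = 10, maximum P = 1598/3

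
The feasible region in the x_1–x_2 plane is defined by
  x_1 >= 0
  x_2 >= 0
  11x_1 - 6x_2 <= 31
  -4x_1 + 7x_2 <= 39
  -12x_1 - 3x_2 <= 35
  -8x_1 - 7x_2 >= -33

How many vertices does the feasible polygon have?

Pairwise boundary intersections that survive every other constraint:
  (0, 0)
  (0, 33/7)
  (31/11, 0)
  (83/25, 23/25)

4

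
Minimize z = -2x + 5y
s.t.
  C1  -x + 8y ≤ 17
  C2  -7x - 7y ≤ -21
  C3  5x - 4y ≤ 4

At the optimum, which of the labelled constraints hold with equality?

C2 and C3

Extreme points and z = -2x + 5y:
  (7/9, 20/9) → z = 86/9
  (25/9, 89/36) → z = 245/36
  (16/9, 11/9) → z = 23/9

The minimum is at (16/9, 11/9). Substituting into each constraint, equality holds for C2 and C3; the remaining constraints have slack.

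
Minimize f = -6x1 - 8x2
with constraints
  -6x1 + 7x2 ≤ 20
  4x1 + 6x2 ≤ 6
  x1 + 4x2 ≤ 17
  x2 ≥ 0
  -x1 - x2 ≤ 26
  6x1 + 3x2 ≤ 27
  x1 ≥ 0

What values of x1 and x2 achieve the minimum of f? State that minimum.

x1 = 3/2, x2 = 0, minimum f = -9

Extreme points and f = -6x1 - 8x2:
  (3/2, 0) → f = -9
  (0, 1) → f = -8
  (0, 0) → f = 0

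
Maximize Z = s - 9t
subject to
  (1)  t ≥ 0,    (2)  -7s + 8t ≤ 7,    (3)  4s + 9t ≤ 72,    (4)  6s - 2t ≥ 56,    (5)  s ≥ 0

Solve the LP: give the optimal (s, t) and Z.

The binding constraints are t = 0 and 4s + 9t = 72.
Solving simultaneously gives s = 18, t = 0.

s = 18, t = 0, maximum Z = 18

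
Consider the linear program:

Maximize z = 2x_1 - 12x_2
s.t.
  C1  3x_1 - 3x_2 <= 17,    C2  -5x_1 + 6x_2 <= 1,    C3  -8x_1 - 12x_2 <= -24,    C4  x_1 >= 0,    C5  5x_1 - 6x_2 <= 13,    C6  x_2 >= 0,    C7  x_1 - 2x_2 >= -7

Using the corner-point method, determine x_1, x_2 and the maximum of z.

x_1 = 25/9, x_2 = 4/27, maximum z = 34/9

Vertices and z = 2x_1 - 12x_2:
  (11/9, 32/27) → z = -106/9
  (10, 17/2) → z = -82
  (25/9, 4/27) → z = 34/9
  (17, 12) → z = -110

At the optimal vertex, -8x_1 - 12x_2 = -24 and 5x_1 - 6x_2 = 13.
Solving simultaneously gives x_1 = 25/9, x_2 = 4/27.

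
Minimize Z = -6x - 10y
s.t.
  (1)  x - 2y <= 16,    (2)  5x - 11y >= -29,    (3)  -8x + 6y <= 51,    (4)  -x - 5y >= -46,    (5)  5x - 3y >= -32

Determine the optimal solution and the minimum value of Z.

Corner points and Z = -6x - 10y:
  (172/7, 30/7) → Z = -1332/7
  (-16, -16) → Z = 256
  (361/36, 259/36) → Z = -1189/9
  (-53/8, -3/8) → Z = 87/2

x = 172/7, y = 30/7, minimum Z = -1332/7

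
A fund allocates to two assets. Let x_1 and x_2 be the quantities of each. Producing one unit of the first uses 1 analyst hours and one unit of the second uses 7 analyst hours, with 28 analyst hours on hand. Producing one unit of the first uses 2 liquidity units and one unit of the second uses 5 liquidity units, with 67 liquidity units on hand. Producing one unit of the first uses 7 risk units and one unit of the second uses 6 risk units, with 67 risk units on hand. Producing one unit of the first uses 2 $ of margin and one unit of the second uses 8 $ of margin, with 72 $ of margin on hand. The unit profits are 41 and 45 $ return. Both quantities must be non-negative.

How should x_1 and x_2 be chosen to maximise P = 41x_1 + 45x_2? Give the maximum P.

x_1 = 7, x_2 = 3, maximum P = 422

The optimum lies where x_1 + 7x_2 = 28 and 7x_1 + 6x_2 = 67.
Solving simultaneously gives x_1 = 7, x_2 = 3.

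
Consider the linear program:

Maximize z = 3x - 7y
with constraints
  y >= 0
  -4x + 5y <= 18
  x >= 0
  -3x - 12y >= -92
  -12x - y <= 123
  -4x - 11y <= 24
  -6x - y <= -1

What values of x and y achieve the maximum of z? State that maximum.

Feasible corners and z = 3x - 7y:
  (92/3, 0) → z = 92
  (1/6, 0) → z = 1/2
  (0, 18/5) → z = -126/5
  (244/63, 422/63) → z = -2222/63
  (0, 1) → z = -7

At the optimal vertex, y = 0 and -3x - 12y = -92.
Solving simultaneously gives x = 92/3, y = 0.

x = 92/3, y = 0, maximum z = 92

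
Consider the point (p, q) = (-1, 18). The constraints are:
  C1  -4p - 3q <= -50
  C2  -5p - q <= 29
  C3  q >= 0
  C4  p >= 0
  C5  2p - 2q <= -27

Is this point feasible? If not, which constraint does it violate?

not feasible — violates C4

Constraint C4: p = -1, which is not ≥ 0. All other constraints are satisfied.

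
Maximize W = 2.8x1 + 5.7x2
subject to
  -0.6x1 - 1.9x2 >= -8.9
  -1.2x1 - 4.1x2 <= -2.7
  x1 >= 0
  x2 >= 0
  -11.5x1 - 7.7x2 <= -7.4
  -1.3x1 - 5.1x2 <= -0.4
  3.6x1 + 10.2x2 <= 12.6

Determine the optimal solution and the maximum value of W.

x1 = 3.5, x2 = 0, maximum W = 9.8

At the optimal vertex, x2 = 0 and 3.6x1 + 10.2x2 = 12.6.
Solving simultaneously gives x1 = 7/2, x2 = 0.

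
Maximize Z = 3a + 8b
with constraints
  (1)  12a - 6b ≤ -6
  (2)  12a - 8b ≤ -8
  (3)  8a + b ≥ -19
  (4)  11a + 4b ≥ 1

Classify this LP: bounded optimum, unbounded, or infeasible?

unbounded

From the feasible point (0, 1), moving in the direction (6, 12) keeps every constraint satisfied while Z increases without bound.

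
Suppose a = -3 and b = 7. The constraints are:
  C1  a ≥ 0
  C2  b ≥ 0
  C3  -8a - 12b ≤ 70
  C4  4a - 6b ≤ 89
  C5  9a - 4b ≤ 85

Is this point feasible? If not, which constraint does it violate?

Constraint C1: a = -3, which is not ≥ 0. All other constraints are satisfied.

not feasible — violates C1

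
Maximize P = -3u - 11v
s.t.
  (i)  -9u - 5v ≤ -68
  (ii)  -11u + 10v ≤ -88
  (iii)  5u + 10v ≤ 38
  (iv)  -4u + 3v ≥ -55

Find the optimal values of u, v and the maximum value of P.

At the optimal vertex, -9u - 5v = -68 and -4u + 3v = -55.
Solving simultaneously gives u = 479/47, v = -223/47.

u = 479/47, v = -223/47, maximum P = 1016/47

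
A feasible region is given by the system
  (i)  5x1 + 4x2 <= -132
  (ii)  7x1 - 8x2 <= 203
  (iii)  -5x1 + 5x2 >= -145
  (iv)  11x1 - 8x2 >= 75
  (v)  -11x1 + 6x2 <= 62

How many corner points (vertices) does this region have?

3

The feasible vertices (each the meet of two boundaries and inside every other half-plane) are:
  (-61/17, -1939/68)
  (-9, -87/4)
  (-32, -427/8)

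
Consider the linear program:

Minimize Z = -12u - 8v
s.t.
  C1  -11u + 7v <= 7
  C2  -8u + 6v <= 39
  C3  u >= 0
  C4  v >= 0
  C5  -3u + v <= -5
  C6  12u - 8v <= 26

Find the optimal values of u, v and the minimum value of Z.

Corner points and Z = -12u - 8v:
  (231/10, 373/10) → Z = -2878/5
  (21/5, 38/5) → Z = -556/5
  (117/2, 169/2) → Z = -1378
  (5/3, 0) → Z = -20
  (13/6, 0) → Z = -26

At the optimal vertex, -8u + 6v = 39 and 12u - 8v = 26.
Solving simultaneously gives u = 117/2, v = 169/2.

u = 117/2, v = 169/2, minimum Z = -1378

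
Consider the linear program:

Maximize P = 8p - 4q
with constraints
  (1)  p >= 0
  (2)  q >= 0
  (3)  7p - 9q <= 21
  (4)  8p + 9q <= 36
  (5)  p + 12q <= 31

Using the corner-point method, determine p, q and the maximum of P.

Feasible corners and P = 8p - 4q:
  (0, 0) → P = 0
  (0, 31/12) → P = -31/3
  (3, 0) → P = 24
  (19/5, 28/45) → P = 1256/45
  (51/29, 212/87) → P = 376/87

p = 19/5, q = 28/45, maximum P = 1256/45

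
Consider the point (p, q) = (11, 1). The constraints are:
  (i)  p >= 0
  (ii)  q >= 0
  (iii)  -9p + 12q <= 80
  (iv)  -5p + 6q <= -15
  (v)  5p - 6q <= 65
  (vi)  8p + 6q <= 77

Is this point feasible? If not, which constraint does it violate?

not feasible — violates (vi)

Constraint (vi): 8p + 6q = 94, which is not ≤ 77. All other constraints are satisfied.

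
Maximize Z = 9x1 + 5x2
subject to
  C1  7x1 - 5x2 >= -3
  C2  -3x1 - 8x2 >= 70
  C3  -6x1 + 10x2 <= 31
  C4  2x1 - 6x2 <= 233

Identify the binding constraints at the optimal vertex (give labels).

Extreme points and Z = 9x1 + 5x2:
  (-374/71, -481/71) → Z = -5771/71
  (-1183/32, -1637/32) → Z = -1177/2
  (722/17, -839/34) → Z = 8801/34

The maximum is at (722/17, -839/34). Substituting into each constraint, equality holds for C2 and C4; the remaining constraints have slack.

C2 and C4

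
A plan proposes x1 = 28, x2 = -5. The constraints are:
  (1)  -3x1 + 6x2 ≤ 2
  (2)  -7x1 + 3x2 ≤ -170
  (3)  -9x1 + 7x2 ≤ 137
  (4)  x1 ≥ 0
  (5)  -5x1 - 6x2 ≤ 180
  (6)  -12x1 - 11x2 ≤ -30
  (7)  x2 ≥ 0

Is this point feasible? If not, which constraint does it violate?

Constraint (7): x2 = -5, which is not ≥ 0. All other constraints are satisfied.

not feasible — violates (7)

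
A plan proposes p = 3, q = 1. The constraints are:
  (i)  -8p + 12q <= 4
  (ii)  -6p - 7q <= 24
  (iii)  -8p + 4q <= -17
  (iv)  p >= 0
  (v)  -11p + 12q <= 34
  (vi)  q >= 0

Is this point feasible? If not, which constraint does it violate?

feasible

(i): -12 ≤ 4 ✓
(ii): -25 ≤ 24 ✓
(iii): -20 ≤ -17 ✓
(iv): 3 ≥ 0 ✓
(v): -21 ≤ 34 ✓
(vi): 1 ≥ 0 ✓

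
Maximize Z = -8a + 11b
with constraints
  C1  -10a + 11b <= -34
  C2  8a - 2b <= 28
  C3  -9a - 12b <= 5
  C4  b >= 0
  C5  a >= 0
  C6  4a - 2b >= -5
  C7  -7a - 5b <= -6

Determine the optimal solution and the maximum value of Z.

a = 60/17, b = 2/17, maximum Z = -458/17

Extreme points and Z = -8a + 11b:
  (60/17, 2/17) → Z = -458/17
  (17/5, 0) → Z = -136/5
  (7/2, 0) → Z = -28

At the optimal vertex, -10a + 11b = -34 and 8a - 2b = 28.
Solving simultaneously gives a = 60/17, b = 2/17.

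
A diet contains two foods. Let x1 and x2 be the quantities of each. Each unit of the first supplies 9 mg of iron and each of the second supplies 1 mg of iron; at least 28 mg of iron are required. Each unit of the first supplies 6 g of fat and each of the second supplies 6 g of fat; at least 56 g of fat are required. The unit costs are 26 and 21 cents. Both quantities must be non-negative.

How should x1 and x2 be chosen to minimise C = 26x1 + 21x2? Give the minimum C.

The feasible region is unbounded (it extends along (0, 1), (1, 0)), but C strictly increases along every unbounded feasible direction, so there is no improving ray and the minimum is attained at a vertex.

The binding constraints are 9x1 + x2 = 28 and 6x1 + 6x2 = 56.
Solving simultaneously gives x1 = 7/3, x2 = 7.

x1 = 7/3, x2 = 7, minimum C = 623/3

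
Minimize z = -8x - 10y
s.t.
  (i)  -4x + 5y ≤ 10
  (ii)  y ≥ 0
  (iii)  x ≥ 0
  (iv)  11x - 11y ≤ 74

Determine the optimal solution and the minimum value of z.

x = 480/11, y = 406/11, minimum z = -7900/11

Vertices and z = -8x - 10y:
  (0, 2) → z = -20
  (480/11, 406/11) → z = -7900/11
  (0, 0) → z = 0
  (74/11, 0) → z = -592/11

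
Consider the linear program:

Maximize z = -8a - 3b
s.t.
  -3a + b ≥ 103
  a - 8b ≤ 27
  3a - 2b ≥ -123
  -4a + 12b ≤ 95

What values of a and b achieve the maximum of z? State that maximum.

Extreme points and z = -8a - 3b:
  (-37, -8) → z = 320
  (-1141/32, -127/32) → z = 9509/32
  (-519/11, -102/11) → z = 4458/11
  (-643/14, -207/28) → z = 10909/28

a = -519/11, b = -102/11, maximum z = 4458/11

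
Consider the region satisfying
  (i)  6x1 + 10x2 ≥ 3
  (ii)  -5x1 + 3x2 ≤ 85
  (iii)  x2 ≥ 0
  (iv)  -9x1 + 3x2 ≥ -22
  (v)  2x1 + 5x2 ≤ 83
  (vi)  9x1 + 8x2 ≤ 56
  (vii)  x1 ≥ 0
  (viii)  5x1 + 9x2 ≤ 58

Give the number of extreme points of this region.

6

The feasible vertices (each the meet of two boundaries and inside every other half-plane) are:
  (1/2, 0)
  (0, 3/10)
  (22/9, 0)
  (344/99, 34/11)
  (40/41, 242/41)
  (0, 58/9)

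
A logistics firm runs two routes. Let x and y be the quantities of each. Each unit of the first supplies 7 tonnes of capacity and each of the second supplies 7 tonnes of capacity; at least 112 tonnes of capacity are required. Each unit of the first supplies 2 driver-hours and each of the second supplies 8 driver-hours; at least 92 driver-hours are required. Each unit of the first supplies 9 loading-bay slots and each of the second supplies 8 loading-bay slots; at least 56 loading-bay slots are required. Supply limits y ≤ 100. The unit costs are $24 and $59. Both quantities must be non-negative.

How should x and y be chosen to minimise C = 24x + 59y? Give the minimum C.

x = 6, y = 10, minimum C = 734

Extreme points and C = 24x + 59y:
  (0, 16) → C = 944
  (0, 100) → C = 5900
  (46, 0) → C = 1104
  (6, 10) → C = 734
The feasible region is unbounded (it extends along (1, 0)), but C strictly increases along every unbounded feasible direction, so there is no improving ray and the minimum is attained at a vertex.

The optimum lies where 7x + 7y = 112 and 2x + 8y = 92.
Solving simultaneously gives x = 6, y = 10.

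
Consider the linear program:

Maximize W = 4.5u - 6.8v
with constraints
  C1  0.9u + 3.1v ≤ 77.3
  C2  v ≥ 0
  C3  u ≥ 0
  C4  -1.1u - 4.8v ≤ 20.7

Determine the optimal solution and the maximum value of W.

The optimum lies where 0.9u + 3.1v = 77.3 and v = 0.
Solving simultaneously gives u = 773/9, v = 0.

u = 773/9, v = 0, maximum W = 773/2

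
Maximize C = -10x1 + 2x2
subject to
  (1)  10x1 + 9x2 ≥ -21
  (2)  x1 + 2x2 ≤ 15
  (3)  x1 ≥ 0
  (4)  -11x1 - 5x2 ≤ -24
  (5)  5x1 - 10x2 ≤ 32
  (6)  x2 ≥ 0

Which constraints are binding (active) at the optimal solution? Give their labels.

(2) and (3)

Extreme points and C = -10x1 + 2x2:
  (0, 15/2) → C = 15
  (107/10, 43/20) → C = -1027/10
  (0, 24/5) → C = 48/5
  (24/11, 0) → C = -240/11
  (32/5, 0) → C = -64

The maximum is at (0, 15/2). Substituting into each constraint, equality holds for (2) and (3); the remaining constraints have slack.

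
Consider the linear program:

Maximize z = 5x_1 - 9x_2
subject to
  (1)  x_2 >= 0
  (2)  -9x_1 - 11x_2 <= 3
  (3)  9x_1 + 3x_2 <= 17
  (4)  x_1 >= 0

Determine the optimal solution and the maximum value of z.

x_1 = 17/9, x_2 = 0, maximum z = 85/9

Feasible corners and z = 5x_1 - 9x_2:
  (17/9, 0) → z = 85/9
  (0, 0) → z = 0
  (0, 17/3) → z = -51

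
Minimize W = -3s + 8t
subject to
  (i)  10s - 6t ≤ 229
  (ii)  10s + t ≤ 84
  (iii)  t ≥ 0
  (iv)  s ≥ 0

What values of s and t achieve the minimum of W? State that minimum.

s = 42/5, t = 0, minimum W = -126/5

Corner points and W = -3s + 8t:
  (42/5, 0) → W = -126/5
  (0, 84) → W = 672
  (0, 0) → W = 0

The binding constraints are 10s + t = 84 and t = 0.
Solving simultaneously gives s = 42/5, t = 0.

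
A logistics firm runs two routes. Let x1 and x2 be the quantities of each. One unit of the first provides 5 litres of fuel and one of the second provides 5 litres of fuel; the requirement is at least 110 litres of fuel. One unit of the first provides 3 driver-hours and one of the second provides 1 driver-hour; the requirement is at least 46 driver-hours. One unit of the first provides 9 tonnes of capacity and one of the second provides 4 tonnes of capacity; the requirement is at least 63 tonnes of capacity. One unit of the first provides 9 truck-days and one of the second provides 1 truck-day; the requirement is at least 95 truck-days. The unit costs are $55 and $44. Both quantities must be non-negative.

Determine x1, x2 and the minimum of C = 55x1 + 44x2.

Corner points and C = 55x1 + 44x2:
  (0, 95) → C = 4180
  (22, 0) → C = 1210
  (12, 10) → C = 1100
  (49/6, 43/2) → C = 8371/6
The feasible region is unbounded (it extends along (0, 1), (1, 0)), but C strictly increases along every unbounded feasible direction, so there is no improving ray and the minimum is attained at a vertex.

x1 = 12, x2 = 10, minimum C = 1100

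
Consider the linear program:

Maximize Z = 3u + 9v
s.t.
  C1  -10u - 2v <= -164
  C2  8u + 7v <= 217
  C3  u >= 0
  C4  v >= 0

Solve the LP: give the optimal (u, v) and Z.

Feasible corners and Z = 3u + 9v:
  (119/9, 143/9) → Z = 548/3
  (82/5, 0) → Z = 246/5
  (217/8, 0) → Z = 651/8

u = 119/9, v = 143/9, maximum Z = 548/3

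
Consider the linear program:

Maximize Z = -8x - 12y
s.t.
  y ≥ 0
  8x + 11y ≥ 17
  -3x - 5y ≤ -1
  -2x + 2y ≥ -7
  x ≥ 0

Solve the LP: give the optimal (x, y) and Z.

Extreme points and Z = -8x - 12y:
  (17/8, 0) → Z = -17
  (7/2, 0) → Z = -28
  (0, 17/11) → Z = -204/11
The feasible region is unbounded (it extends along (0, 1), (1, 1)), but Z strictly decreases along every unbounded feasible direction, so there is no improving ray and the maximum is attained at a vertex.

The binding constraints are y = 0 and 8x + 11y = 17.
Solving simultaneously gives x = 17/8, y = 0.

x = 17/8, y = 0, maximum Z = -17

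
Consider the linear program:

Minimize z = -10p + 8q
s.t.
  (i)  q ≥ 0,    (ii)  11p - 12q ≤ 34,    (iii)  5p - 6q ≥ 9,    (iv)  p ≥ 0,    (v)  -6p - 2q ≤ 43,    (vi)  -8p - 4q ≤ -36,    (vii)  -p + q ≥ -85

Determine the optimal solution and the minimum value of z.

Extreme points and z = -10p + 8q:
  (16, 71/6) → z = -196/3
  (142/35, 31/35) → z = -1172/35
  (63/17, 27/17) → z = -414/17

The optimum lies where 11p - 12q = 34 and 5p - 6q = 9.
Solving simultaneously gives p = 16, q = 71/6.

p = 16, q = 71/6, minimum z = -196/3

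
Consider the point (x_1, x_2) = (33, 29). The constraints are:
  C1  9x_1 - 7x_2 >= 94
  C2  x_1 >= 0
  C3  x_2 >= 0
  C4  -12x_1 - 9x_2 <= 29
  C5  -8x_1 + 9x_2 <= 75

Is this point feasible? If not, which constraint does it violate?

feasible

C1: 94 ≥ 94 ✓
C2: 33 ≥ 0 ✓
C3: 29 ≥ 0 ✓
C4: -657 ≤ 29 ✓
C5: -3 ≤ 75 ✓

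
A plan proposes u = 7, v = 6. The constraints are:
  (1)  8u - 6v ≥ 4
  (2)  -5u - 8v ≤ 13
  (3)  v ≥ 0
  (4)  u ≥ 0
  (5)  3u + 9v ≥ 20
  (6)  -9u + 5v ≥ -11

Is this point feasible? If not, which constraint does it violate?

not feasible — violates (6)

Constraint (6): -9u + 5v = -33, which is not ≥ -11. All other constraints are satisfied.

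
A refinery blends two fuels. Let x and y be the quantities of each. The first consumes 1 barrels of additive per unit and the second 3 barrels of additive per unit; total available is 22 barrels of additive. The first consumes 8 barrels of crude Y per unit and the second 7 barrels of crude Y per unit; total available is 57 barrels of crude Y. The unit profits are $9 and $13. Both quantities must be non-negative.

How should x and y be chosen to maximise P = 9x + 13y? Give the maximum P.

Corner points and P = 9x + 13y:
  (0, 0) → P = 0
  (0, 22/3) → P = 286/3
  (57/8, 0) → P = 513/8
  (1, 7) → P = 100

The binding constraints are x + 3y = 22 and 8x + 7y = 57.
Solving simultaneously gives x = 1, y = 7.

x = 1, y = 7, maximum P = 100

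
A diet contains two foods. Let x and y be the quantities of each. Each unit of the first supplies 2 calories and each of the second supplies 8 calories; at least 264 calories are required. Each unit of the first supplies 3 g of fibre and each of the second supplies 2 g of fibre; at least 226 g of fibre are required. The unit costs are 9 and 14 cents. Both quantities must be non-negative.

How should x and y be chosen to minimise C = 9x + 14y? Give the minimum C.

Extreme points and C = 9x + 14y:
  (0, 113) → C = 1582
  (132, 0) → C = 1188
  (64, 17) → C = 814
The feasible region is unbounded (it extends along (0, 1), (1, 0)), but C strictly increases along every unbounded feasible direction, so there is no improving ray and the minimum is attained at a vertex.

x = 64, y = 17, minimum C = 814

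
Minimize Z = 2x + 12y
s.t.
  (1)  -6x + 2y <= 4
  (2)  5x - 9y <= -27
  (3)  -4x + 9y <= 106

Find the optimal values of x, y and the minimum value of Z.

x = 9/22, y = 71/22, minimum Z = 435/11

Corner points and Z = 2x + 12y:
  (9/22, 71/22) → Z = 435/11
  (88/23, 310/23) → Z = 3896/23
  (79, 422/9) → Z = 2162/3

At the optimal vertex, -6x + 2y = 4 and 5x - 9y = -27.
Solving simultaneously gives x = 9/22, y = 71/22.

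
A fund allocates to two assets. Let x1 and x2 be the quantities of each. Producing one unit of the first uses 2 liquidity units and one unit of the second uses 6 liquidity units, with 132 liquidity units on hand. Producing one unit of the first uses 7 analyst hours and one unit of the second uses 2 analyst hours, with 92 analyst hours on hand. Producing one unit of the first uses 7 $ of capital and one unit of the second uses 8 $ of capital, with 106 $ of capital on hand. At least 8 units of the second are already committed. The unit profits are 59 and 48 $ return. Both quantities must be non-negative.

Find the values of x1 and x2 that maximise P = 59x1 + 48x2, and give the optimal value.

Extreme points and P = 59x1 + 48x2:
  (0, 53/4) → P = 636
  (0, 8) → P = 384
  (6, 8) → P = 738

x1 = 6, x2 = 8, maximum P = 738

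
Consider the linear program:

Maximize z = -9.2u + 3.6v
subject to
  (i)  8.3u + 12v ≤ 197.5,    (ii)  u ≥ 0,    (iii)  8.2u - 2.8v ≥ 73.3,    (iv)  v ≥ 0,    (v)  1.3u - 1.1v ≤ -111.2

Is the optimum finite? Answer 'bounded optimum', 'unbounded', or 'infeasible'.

The boundaries 8.3u + 12v = 197.5 and 8.2u - 2.8v = 73.3 meet at (35815/3041, 101111/12164), but that point violates 1.3u - 1.1v ≤ -111.2. Every candidate vertex is excluded by some other constraint, so the feasible region is empty.

infeasible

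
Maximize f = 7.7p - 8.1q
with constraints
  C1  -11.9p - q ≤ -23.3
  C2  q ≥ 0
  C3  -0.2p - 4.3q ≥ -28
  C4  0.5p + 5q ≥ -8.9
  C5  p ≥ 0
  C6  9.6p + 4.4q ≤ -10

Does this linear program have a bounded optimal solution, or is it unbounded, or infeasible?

The boundaries -11.9p - q = -23.3 and q = 0 meet at (233/119, 0), but that point violates 9.6p + 4.4q ≤ -10. Every candidate vertex is excluded by some other constraint, so the feasible region is empty.

infeasible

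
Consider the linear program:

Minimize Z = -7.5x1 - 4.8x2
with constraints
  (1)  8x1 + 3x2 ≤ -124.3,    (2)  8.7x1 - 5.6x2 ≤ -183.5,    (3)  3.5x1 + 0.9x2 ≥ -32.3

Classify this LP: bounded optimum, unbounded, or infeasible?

The boundaries 8x1 + 3x2 = -124.3 and 8.7x1 - 5.6x2 = -183.5 meet at (-62329/3545, 38659/7090), but that point violates 3.5x1 + 0.9x2 ≥ -32.3. Every candidate vertex is excluded by some other constraint, so the feasible region is empty.

infeasible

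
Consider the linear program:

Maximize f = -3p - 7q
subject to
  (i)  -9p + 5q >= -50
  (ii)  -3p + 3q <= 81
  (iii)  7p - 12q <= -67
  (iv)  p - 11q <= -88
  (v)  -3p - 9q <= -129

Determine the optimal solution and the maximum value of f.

Extreme points and f = -3p - 7q:
  (185/4, 293/4) → f = -1303/2
  (935/73, 953/73) → f = -9476/73
  (-19/2, 35/2) → f = -94
  (105/11, 368/33) → f = -3521/33

p = -19/2, q = 35/2, maximum f = -94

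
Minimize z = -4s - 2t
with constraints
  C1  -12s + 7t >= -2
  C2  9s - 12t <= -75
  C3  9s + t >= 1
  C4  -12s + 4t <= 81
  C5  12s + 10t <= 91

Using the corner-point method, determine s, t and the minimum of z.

Feasible corners and z = -4s - 2t:
  (-7/13, 76/13) → z = -124/13
  (19/13, 191/26) → z = -267/13
  (-27/26, 269/26) → z = -215/13

The optimum lies where 9s - 12t = -75 and 12s + 10t = 91.
Solving simultaneously gives s = 19/13, t = 191/26.

s = 19/13, t = 191/26, minimum z = -267/13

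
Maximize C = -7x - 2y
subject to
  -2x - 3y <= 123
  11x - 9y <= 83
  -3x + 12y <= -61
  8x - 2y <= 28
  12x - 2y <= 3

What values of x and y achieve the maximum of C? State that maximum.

Corner points and C = -7x - 2y:
  (-286/17, -1519/51) → C = 532/3
  (-431/11, -491/33) → C = 10033/33
  (-139/86, -963/86) → C = 2899/86
  (-43/69, -241/46) → C = 1024/69

x = -431/11, y = -491/33, maximum C = 10033/33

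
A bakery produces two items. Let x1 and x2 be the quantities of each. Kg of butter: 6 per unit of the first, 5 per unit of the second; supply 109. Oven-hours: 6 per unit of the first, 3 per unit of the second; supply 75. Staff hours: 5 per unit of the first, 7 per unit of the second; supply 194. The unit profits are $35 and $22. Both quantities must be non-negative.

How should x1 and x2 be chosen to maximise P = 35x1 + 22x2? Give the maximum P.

x1 = 4, x2 = 17, maximum P = 514

Vertices and P = 35x1 + 22x2:
  (0, 0) → P = 0
  (0, 109/5) → P = 2398/5
  (25/2, 0) → P = 875/2
  (4, 17) → P = 514

At the optimal vertex, 6x1 + 5x2 = 109 and 6x1 + 3x2 = 75.
Solving simultaneously gives x1 = 4, x2 = 17.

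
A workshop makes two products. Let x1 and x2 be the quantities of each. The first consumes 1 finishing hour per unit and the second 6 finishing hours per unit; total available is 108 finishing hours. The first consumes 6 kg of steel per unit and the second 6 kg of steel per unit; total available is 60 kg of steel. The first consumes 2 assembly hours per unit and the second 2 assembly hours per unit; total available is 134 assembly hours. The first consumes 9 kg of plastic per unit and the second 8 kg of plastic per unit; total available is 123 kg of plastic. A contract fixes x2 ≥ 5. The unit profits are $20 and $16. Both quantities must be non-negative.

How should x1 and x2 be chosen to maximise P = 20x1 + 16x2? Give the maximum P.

x1 = 5, x2 = 5, maximum P = 180

Corner points and P = 20x1 + 16x2:
  (0, 10) → P = 160
  (0, 5) → P = 80
  (5, 5) → P = 180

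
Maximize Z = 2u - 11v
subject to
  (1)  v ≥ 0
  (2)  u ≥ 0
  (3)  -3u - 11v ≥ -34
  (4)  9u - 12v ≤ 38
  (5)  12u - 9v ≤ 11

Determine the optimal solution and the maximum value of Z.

Corner points and Z = 2u - 11v:
  (0, 0) → Z = 0
  (11/12, 0) → Z = 11/6
  (0, 34/11) → Z = -34
  (427/159, 125/53) → Z = -3271/159

The binding constraints are v = 0 and 12u - 9v = 11.
Solving simultaneously gives u = 11/12, v = 0.

u = 11/12, v = 0, maximum Z = 11/6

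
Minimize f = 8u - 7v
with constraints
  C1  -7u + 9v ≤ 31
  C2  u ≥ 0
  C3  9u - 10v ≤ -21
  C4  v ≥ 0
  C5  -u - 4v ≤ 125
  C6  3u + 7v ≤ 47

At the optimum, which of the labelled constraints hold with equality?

Corner points and f = 8u - 7v:
  (0, 31/9) → f = -217/9
  (103/38, 211/38) → f = -653/38
  (0, 21/10) → f = -147/10
  (323/93, 162/31) → f = -818/93

The minimum is at (0, 31/9). Substituting into each constraint, equality holds for C1 and C2; the remaining constraints have slack.

C1 and C2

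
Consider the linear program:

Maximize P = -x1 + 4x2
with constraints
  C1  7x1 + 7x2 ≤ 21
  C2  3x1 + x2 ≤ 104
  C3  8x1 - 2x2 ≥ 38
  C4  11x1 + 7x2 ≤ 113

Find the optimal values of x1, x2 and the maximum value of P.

x1 = 22/5, x2 = -7/5, maximum P = -10

Feasible corners and P = -x1 + 4x2:
  (22/5, -7/5) → P = -10
  (23, -20) → P = -103
  (123/2, -161/2) → P = -767/2
The feasible region is unbounded (it extends along (1, -3), (-1, -4)), but P strictly decreases along every unbounded feasible direction, so there is no improving ray and the maximum is attained at a vertex.

The optimum lies where 7x1 + 7x2 = 21 and 8x1 - 2x2 = 38.
Solving simultaneously gives x1 = 22/5, x2 = -7/5.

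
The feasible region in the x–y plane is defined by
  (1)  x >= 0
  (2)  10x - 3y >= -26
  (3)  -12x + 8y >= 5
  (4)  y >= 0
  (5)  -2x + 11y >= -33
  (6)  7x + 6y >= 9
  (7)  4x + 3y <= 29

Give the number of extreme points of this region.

5

Intersecting each pair of boundary lines and keeping only the points that satisfy every inequality leaves:
  (0, 26/3)
  (0, 3/2)
  (3/14, 197/21)
  (21/64, 143/128)
  (217/68, 92/17)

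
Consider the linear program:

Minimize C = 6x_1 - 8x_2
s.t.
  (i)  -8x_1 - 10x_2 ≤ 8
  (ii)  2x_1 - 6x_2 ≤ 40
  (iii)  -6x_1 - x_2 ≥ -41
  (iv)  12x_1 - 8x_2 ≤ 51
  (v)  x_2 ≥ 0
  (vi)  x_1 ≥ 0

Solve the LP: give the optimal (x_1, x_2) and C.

x_1 = 0, x_2 = 41, minimum C = -328

Corner points and C = 6x_1 - 8x_2:
  (379/60, 31/10) → C = 131/10
  (0, 41) → C = -328
  (17/4, 0) → C = 51/2
  (0, 0) → C = 0

At the optimal vertex, -6x_1 - x_2 = -41 and x_1 = 0.
Solving simultaneously gives x_1 = 0, x_2 = 41.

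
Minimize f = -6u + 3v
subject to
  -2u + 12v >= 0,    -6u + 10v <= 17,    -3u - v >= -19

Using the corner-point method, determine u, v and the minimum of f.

u = 6, v = 1, minimum f = -33

Corner points and f = -6u + 3v:
  (-51/13, -17/26) → f = 561/26
  (6, 1) → f = -33
  (173/36, 55/12) → f = -181/12

The optimum lies where -2u + 12v = 0 and -3u - v = -19.
Solving simultaneously gives u = 6, v = 1.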